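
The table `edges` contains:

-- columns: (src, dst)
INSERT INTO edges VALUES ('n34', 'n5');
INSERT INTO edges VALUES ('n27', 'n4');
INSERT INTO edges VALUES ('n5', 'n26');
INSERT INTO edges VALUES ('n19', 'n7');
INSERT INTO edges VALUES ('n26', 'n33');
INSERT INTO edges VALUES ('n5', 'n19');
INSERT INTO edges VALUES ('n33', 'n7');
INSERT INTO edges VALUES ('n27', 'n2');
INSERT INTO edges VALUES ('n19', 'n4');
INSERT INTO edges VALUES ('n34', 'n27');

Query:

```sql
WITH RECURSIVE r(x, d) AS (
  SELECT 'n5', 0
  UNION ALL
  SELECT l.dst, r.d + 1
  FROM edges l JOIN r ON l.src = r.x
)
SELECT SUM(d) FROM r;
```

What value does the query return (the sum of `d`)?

11

Base: (n5, d=0).
Iteration 1: edges from {n5} -> (n19, d=1), (n26, d=1).
Iteration 2: edges from {n19,n26} -> (n33, d=2), (n4, d=2), (n7, d=2).
Iteration 3: edges from {n33,n4,n7} -> (n7, d=3).
Iteration 4: no outgoing edges from {n7}; recursion stops.
SUM(d) = 0 + 1 + 1 + 2 + 2 + 2 + 3 = 11.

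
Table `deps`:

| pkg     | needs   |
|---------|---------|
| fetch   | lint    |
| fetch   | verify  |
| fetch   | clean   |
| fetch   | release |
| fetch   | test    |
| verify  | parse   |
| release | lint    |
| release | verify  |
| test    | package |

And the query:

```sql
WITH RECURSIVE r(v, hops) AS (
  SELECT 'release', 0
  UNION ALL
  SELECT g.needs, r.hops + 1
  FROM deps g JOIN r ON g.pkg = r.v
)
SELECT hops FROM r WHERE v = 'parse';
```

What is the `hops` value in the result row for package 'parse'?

Base: (release, hops=0).
Iteration 1: edges from {release} -> (lint, hops=1), (verify, hops=1).
Iteration 2: edges from {lint,verify} -> (parse, hops=2).
Iteration 3: no outgoing edges from {parse}; recursion stops.

2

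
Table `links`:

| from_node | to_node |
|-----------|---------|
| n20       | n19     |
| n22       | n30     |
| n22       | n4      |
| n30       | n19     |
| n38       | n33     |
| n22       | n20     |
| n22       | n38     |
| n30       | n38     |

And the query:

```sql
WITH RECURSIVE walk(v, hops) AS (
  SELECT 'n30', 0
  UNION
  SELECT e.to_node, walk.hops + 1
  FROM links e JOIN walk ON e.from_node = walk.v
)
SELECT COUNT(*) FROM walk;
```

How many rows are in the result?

4

Base: (n30, hops=0).
Iteration 1: edges from {n30} -> (n19, hops=1), (n38, hops=1).
Iteration 2: edges from {n19,n38} -> (n33, hops=2).
Iteration 3: no outgoing edges from {n33}; recursion stops.
Total rows emitted: 4.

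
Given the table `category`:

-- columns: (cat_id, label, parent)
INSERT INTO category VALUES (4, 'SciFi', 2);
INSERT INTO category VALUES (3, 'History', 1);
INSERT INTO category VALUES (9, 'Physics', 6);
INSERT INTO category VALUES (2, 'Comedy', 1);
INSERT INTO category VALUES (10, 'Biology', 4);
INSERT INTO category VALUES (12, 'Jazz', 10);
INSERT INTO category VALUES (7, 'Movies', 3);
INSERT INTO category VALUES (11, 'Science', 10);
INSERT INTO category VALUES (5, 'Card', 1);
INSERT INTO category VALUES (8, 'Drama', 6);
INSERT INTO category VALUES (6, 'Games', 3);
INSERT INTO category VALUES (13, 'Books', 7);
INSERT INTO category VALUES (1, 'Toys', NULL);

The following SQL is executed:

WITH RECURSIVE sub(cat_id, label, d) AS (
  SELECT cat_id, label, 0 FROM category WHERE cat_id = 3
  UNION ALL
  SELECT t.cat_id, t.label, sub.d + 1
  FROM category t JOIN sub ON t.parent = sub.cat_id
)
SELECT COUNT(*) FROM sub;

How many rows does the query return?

Base: cat_id=3 (History) at d 0.
Iteration 1: rows with parent in {3} -> Games (id 6, d 1), Movies (id 7, d 1).
Iteration 2: rows with parent in {6,7} -> Drama (id 8, d 2), Physics (id 9, d 2), Books (id 13, d 2).
Iteration 3: no rows with parent in {8,9,13}; recursion stops.
Total rows emitted: 6.

6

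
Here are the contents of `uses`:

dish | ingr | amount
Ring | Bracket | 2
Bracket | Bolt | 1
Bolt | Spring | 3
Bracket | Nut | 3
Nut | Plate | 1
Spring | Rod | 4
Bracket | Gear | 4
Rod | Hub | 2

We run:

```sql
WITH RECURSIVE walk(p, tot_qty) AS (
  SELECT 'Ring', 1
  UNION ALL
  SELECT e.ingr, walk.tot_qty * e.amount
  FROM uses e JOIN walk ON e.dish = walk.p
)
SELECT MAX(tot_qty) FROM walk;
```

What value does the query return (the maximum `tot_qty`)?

48

Base: (Ring, tot_qty=1).
Iteration 1: components of {Ring} -> Bracket = 1*2 = 2.
Iteration 2: components of {Bracket} -> Bolt = 2*1 = 2, Gear = 2*4 = 8, Nut = 2*3 = 6.
Iteration 3: components of {Bolt,Gear,Nut} -> Plate = 6*1 = 6, Spring = 2*3 = 6.
Iteration 4: components of {Plate,Spring} -> Rod = 6*4 = 24.
Iteration 5: components of {Rod} -> Hub = 24*2 = 48.
Iteration 6: no further components; recursion stops.
tot_qty values: 1, 2, 2, 6, 8, 6, 6, 24, 48; the maximum is 48.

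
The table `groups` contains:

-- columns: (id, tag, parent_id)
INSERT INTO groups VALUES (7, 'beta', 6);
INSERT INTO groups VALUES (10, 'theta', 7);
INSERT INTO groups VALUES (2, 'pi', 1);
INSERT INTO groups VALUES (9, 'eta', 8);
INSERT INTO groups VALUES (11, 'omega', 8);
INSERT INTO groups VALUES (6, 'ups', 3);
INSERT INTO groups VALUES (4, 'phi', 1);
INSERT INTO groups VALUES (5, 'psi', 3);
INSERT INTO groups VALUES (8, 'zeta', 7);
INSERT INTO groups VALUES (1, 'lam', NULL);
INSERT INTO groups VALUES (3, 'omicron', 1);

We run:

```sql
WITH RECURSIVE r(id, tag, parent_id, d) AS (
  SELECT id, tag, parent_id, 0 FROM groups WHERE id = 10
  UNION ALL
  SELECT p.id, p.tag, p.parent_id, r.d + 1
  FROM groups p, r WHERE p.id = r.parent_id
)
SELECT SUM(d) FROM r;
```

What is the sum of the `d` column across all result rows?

Base: id=10 (theta), parent_id=7, d 0.
Iteration 1: join on id=7 -> beta (id 7, parent_id=6, d 1).
Iteration 2: join on id=6 -> ups (id 6, parent_id=3, d 2).
Iteration 3: join on id=3 -> omicron (id 3, parent_id=1, d 3).
Iteration 4: join on id=1 -> lam (id 1, parent_id=NULL, d 4).
Iteration 5: parent_id is NULL; no match; recursion stops.
SUM(d) = 0 + 1 + 2 + 3 + 4 = 10.

10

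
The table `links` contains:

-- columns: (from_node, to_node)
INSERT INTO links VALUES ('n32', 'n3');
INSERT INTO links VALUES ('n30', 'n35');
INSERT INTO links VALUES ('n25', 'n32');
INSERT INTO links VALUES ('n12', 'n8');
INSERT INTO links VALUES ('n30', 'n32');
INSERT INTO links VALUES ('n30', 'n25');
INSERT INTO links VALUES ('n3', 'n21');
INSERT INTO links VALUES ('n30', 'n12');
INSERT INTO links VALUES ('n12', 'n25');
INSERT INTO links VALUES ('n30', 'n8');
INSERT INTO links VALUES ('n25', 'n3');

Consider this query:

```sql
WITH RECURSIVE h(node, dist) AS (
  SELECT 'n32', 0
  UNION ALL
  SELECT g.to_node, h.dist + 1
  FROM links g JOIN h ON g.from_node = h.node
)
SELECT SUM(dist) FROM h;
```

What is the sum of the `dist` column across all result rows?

Base: (n32, dist=0).
Iteration 1: edges from {n32} -> (n3, dist=1).
Iteration 2: edges from {n3} -> (n21, dist=2).
Iteration 3: no outgoing edges from {n21}; recursion stops.
SUM(dist) = 0 + 1 + 2 = 3.

3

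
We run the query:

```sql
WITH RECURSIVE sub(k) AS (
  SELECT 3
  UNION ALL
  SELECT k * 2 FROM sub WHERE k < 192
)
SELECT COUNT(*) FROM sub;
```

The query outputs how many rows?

7

Base: k=3.
Iteration 1: 3 < 192 holds -> k = 3 * 2 = 6.
Iteration 2: 6 < 192 holds -> k = 6 * 2 = 12.
Iteration 3: 12 < 192 holds -> k = 12 * 2 = 24.
Iteration 4: 24 < 192 holds -> k = 24 * 2 = 48.
Iteration 5: 48 < 192 holds -> k = 48 * 2 = 96.
Iteration 6: 96 < 192 holds -> k = 96 * 2 = 192.
Iteration 7: 192 < 192 fails; recursion stops.
Total rows emitted: 7.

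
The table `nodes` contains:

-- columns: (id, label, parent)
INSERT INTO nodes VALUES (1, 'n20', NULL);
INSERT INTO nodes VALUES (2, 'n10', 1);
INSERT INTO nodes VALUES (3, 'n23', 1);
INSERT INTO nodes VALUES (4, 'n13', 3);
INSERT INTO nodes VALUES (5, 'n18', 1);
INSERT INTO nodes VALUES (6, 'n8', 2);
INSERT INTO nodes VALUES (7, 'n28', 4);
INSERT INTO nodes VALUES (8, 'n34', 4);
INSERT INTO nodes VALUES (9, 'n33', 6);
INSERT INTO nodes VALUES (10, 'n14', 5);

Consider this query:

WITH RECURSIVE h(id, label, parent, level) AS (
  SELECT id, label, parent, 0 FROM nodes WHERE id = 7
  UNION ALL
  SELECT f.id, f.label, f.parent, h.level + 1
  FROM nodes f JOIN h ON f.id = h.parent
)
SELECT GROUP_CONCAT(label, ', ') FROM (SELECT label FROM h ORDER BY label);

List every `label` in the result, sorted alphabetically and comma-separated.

Base: id=7 (n28), parent=4, level 0.
Iteration 1: join on id=4 -> n13 (id 4, parent=3, level 1).
Iteration 2: join on id=3 -> n23 (id 3, parent=1, level 2).
Iteration 3: join on id=1 -> n20 (id 1, parent=NULL, level 3).
Iteration 4: parent is NULL; no match; recursion stops.

n13, n20, n23, n28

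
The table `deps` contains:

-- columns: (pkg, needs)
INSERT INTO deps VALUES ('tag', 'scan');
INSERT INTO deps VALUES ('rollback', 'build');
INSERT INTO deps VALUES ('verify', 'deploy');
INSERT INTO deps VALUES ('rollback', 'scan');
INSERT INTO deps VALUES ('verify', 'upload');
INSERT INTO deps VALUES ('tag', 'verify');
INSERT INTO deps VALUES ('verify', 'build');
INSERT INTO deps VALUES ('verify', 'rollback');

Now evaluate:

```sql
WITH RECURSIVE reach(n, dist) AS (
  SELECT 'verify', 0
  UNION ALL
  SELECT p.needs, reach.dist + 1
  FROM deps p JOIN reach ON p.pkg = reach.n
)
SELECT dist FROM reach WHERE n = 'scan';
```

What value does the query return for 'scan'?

Base: (verify, dist=0).
Iteration 1: edges from {verify} -> (build, dist=1), (deploy, dist=1), (rollback, dist=1), (upload, dist=1).
Iteration 2: edges from {build,deploy,rollback,upload} -> (build, dist=2), (scan, dist=2).
Iteration 3: no outgoing edges from {build,scan}; recursion stops.

2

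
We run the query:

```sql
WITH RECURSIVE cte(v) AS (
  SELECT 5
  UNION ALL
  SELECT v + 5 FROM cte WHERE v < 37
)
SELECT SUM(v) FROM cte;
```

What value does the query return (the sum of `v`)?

Base: v=5.
Iteration 1: 5 < 37 holds -> v = 5 + 5 = 10.
Iteration 2: 10 < 37 holds -> v = 10 + 5 = 15.
Iteration 3: 15 < 37 holds -> v = 15 + 5 = 20.
Iteration 4: 20 < 37 holds -> v = 20 + 5 = 25.
Iteration 5: 25 < 37 holds -> v = 25 + 5 = 30.
Iteration 6: 30 < 37 holds -> v = 30 + 5 = 35.
Iteration 7: 35 < 37 holds -> v = 35 + 5 = 40.
Iteration 8: 40 < 37 fails; recursion stops.
SUM(v) = 5 + 10 + 15 + 20 + 25 + 30 + 35 + 40 = 180.

180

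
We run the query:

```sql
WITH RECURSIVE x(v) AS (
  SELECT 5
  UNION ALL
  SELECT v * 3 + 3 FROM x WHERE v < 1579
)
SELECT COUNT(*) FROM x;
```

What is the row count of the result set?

7

Base: v=5.
Iteration 1: 5 < 1579 holds -> v = 5 * 3 + 3 = 18.
Iteration 2: 18 < 1579 holds -> v = 18 * 3 + 3 = 57.
Iteration 3: 57 < 1579 holds -> v = 57 * 3 + 3 = 174.
Iteration 4: 174 < 1579 holds -> v = 174 * 3 + 3 = 525.
Iteration 5: 525 < 1579 holds -> v = 525 * 3 + 3 = 1578.
Iteration 6: 1578 < 1579 holds -> v = 1578 * 3 + 3 = 4737.
Iteration 7: 4737 < 1579 fails; recursion stops.
Total rows emitted: 7.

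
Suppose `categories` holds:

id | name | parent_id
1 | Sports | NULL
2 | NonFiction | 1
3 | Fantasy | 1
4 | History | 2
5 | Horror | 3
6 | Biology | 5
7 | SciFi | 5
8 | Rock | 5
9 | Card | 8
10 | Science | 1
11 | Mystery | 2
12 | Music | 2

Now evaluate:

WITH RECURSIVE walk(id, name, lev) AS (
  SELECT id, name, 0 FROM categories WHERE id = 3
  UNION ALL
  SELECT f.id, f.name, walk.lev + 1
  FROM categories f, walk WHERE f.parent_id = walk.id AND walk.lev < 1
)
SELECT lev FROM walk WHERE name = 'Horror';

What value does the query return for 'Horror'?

1

Base: id=3 (Fantasy) at lev 0.
Iteration 1: rows with parent_id in {3} -> Horror (id 5, lev 1).
Iteration 2: lev < 1 fails for all current rows; recursion stops.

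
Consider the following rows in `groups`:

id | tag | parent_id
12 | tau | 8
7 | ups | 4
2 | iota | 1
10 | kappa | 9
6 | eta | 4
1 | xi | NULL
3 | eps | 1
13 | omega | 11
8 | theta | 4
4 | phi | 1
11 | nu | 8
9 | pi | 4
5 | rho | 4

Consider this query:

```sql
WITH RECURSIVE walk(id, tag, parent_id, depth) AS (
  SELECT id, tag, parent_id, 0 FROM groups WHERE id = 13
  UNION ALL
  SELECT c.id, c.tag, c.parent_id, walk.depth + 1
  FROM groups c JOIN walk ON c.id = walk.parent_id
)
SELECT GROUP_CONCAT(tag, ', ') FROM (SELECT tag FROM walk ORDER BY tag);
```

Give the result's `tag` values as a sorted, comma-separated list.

Base: id=13 (omega), parent_id=11, depth 0.
Iteration 1: join on id=11 -> nu (id 11, parent_id=8, depth 1).
Iteration 2: join on id=8 -> theta (id 8, parent_id=4, depth 2).
Iteration 3: join on id=4 -> phi (id 4, parent_id=1, depth 3).
Iteration 4: join on id=1 -> xi (id 1, parent_id=NULL, depth 4).
Iteration 5: parent_id is NULL; no match; recursion stops.

nu, omega, phi, theta, xi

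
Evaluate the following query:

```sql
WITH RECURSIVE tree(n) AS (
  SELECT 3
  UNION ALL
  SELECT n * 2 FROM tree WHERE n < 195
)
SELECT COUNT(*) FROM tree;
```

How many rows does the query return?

Base: n=3.
Iteration 1: 3 < 195 holds -> n = 3 * 2 = 6.
Iteration 2: 6 < 195 holds -> n = 6 * 2 = 12.
Iteration 3: 12 < 195 holds -> n = 12 * 2 = 24.
Iteration 4: 24 < 195 holds -> n = 24 * 2 = 48.
Iteration 5: 48 < 195 holds -> n = 48 * 2 = 96.
Iteration 6: 96 < 195 holds -> n = 96 * 2 = 192.
Iteration 7: 192 < 195 holds -> n = 192 * 2 = 384.
Iteration 8: 384 < 195 fails; recursion stops.
Total rows emitted: 8.

8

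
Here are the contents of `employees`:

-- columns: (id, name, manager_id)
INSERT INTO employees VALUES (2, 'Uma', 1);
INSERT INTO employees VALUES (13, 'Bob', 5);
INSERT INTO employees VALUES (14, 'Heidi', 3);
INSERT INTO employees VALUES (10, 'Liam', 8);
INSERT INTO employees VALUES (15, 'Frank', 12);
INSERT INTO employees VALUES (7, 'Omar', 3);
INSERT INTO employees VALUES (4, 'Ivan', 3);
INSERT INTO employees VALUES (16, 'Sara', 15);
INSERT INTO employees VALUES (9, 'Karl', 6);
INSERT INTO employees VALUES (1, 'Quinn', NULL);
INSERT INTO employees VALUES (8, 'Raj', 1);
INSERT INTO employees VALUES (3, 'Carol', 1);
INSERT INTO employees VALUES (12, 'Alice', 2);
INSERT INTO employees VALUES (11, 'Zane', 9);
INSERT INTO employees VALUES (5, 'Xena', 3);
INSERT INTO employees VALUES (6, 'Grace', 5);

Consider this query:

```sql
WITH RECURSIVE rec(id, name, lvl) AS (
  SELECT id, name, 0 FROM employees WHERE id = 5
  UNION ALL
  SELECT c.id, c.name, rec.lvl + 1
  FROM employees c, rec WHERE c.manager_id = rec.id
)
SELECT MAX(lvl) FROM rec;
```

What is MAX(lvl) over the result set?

3

Base: id=5 (Xena) at lvl 0.
Iteration 1: rows with manager_id in {5} -> Grace (id 6, lvl 1), Bob (id 13, lvl 1).
Iteration 2: rows with manager_id in {6,13} -> Karl (id 9, lvl 2).
Iteration 3: rows with manager_id in {9} -> Zane (id 11, lvl 3).
Iteration 4: no rows with manager_id in {11}; recursion stops.
lvl values: 0, 1, 1, 2, 3; the maximum is 3.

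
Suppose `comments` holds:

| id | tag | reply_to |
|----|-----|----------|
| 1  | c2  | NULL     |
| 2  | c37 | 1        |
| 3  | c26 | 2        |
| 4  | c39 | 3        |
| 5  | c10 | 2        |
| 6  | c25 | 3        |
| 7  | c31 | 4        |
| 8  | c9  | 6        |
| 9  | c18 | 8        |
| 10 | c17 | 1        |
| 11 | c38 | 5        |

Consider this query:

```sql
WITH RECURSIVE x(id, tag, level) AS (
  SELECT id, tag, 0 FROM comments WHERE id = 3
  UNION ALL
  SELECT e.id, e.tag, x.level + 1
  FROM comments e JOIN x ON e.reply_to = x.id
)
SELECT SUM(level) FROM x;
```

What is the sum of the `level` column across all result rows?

9

Base: id=3 (c26) at level 0.
Iteration 1: rows with reply_to in {3} -> c39 (id 4, level 1), c25 (id 6, level 1).
Iteration 2: rows with reply_to in {4,6} -> c31 (id 7, level 2), c9 (id 8, level 2).
Iteration 3: rows with reply_to in {7,8} -> c18 (id 9, level 3).
Iteration 4: no rows with reply_to in {9}; recursion stops.
SUM(level) = 0 + 1 + 1 + 2 + 2 + 3 = 9.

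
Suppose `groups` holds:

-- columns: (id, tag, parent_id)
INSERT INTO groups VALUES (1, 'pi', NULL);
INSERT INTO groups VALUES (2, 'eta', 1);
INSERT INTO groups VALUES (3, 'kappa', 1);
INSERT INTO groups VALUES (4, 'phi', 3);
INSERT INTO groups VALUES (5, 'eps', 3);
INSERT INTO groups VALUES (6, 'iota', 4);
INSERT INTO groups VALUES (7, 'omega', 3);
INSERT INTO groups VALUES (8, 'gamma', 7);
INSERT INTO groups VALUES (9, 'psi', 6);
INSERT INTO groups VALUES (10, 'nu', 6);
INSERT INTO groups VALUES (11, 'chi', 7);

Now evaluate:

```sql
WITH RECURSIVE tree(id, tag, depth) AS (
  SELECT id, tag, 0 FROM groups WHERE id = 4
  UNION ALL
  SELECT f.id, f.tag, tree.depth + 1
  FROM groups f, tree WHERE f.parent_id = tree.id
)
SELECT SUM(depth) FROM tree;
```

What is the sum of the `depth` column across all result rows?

Base: id=4 (phi) at depth 0.
Iteration 1: rows with parent_id in {4} -> iota (id 6, depth 1).
Iteration 2: rows with parent_id in {6} -> psi (id 9, depth 2), nu (id 10, depth 2).
Iteration 3: no rows with parent_id in {9,10}; recursion stops.
SUM(depth) = 0 + 1 + 2 + 2 = 5.

5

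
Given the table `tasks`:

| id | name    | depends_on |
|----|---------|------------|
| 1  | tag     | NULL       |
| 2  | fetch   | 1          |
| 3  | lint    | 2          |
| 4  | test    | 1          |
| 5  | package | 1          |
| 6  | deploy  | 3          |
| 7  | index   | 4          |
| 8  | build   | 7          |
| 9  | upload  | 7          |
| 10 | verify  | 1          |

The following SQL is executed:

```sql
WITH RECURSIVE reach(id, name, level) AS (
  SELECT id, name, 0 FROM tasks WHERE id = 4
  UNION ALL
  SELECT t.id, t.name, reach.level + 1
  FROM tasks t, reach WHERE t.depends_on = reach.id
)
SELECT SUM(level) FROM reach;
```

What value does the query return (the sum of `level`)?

5

Base: id=4 (test) at level 0.
Iteration 1: rows with depends_on in {4} -> index (id 7, level 1).
Iteration 2: rows with depends_on in {7} -> build (id 8, level 2), upload (id 9, level 2).
Iteration 3: no rows with depends_on in {8,9}; recursion stops.
SUM(level) = 0 + 1 + 2 + 2 = 5.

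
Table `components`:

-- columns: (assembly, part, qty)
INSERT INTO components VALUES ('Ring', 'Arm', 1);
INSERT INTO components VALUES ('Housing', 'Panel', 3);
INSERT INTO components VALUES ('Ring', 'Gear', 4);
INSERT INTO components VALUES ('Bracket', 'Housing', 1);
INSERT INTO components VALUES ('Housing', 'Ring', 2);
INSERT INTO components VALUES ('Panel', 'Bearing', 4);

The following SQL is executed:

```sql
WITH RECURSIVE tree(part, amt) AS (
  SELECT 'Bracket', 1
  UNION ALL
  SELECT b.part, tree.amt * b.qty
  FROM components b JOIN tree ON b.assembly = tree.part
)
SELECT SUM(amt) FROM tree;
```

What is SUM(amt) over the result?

Base: (Bracket, amt=1).
Iteration 1: components of {Bracket} -> Housing = 1*1 = 1.
Iteration 2: components of {Housing} -> Panel = 1*3 = 3, Ring = 1*2 = 2.
Iteration 3: components of {Panel,Ring} -> Arm = 2*1 = 2, Bearing = 3*4 = 12, Gear = 2*4 = 8.
Iteration 4: no further components; recursion stops.
SUM(amt) = 1 + 1 + 2 + 3 + 8 + 2 + 12 = 29.

29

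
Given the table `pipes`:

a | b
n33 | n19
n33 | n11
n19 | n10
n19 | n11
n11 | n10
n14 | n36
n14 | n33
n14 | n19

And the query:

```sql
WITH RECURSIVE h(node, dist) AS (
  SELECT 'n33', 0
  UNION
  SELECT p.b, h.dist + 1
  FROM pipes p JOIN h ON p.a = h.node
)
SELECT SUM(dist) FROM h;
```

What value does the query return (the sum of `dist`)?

9

Base: (n33, dist=0).
Iteration 1: edges from {n33} -> (n11, dist=1), (n19, dist=1).
Iteration 2: edges from {n11,n19} -> (n10, dist=2), (n11, dist=2). [UNION drops 1 duplicate row(s)]
Iteration 3: edges from {n10,n11} -> (n10, dist=3).
Iteration 4: no outgoing edges from {n10}; recursion stops.
SUM(dist) = 0 + 1 + 1 + 2 + 2 + 3 = 9.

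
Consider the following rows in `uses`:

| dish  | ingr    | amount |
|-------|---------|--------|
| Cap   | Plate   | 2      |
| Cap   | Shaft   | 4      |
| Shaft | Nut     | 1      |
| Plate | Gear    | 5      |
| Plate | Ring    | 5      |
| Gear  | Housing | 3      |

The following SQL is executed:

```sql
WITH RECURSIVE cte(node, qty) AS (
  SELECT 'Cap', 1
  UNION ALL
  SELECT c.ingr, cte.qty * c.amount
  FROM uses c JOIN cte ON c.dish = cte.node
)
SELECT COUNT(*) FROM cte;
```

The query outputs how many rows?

Base: (Cap, qty=1).
Iteration 1: components of {Cap} -> Plate = 1*2 = 2, Shaft = 1*4 = 4.
Iteration 2: components of {Plate,Shaft} -> Gear = 2*5 = 10, Nut = 4*1 = 4, Ring = 2*5 = 10.
Iteration 3: components of {Gear,Nut,Ring} -> Housing = 10*3 = 30.
Iteration 4: no further components; recursion stops.
Total rows emitted: 7.

7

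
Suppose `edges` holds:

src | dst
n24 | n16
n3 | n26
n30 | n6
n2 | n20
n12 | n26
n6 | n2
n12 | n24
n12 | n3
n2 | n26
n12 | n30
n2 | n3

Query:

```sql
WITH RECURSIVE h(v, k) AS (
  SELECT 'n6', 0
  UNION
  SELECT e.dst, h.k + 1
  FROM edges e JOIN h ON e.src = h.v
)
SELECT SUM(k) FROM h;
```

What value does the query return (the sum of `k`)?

10

Base: (n6, k=0).
Iteration 1: edges from {n6} -> (n2, k=1).
Iteration 2: edges from {n2} -> (n20, k=2), (n26, k=2), (n3, k=2).
Iteration 3: edges from {n20,n26,n3} -> (n26, k=3).
Iteration 4: no outgoing edges from {n26}; recursion stops.
SUM(k) = 0 + 1 + 2 + 2 + 2 + 3 = 10.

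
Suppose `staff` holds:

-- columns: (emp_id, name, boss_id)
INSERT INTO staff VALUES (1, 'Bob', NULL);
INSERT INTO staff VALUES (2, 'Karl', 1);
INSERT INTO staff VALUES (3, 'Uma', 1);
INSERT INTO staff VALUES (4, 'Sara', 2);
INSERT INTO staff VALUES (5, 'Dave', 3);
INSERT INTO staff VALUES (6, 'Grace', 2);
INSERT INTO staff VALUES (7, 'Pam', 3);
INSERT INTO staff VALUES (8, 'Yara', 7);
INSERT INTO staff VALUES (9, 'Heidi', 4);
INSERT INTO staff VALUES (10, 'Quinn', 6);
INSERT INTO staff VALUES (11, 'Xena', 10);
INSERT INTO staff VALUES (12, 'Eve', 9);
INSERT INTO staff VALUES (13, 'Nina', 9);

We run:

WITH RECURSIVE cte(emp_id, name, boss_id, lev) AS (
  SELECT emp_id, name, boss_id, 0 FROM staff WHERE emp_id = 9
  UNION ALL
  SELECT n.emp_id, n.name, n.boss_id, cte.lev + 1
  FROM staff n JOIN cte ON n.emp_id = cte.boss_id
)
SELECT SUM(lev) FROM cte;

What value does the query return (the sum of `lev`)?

Base: emp_id=9 (Heidi), boss_id=4, lev 0.
Iteration 1: join on emp_id=4 -> Sara (id 4, boss_id=2, lev 1).
Iteration 2: join on emp_id=2 -> Karl (id 2, boss_id=1, lev 2).
Iteration 3: join on emp_id=1 -> Bob (id 1, boss_id=NULL, lev 3).
Iteration 4: boss_id is NULL; no match; recursion stops.
SUM(lev) = 0 + 1 + 2 + 3 = 6.

6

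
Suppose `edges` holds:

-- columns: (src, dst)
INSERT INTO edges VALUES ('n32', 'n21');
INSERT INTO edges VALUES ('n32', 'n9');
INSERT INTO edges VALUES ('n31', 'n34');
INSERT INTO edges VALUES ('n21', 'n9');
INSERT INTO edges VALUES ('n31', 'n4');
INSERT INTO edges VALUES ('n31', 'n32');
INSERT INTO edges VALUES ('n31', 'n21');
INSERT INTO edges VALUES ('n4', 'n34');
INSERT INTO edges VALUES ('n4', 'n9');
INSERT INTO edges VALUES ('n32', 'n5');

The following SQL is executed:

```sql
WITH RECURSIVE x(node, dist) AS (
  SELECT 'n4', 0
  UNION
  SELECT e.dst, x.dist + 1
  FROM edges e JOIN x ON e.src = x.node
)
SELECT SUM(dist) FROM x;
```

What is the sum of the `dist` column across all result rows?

2

Base: (n4, dist=0).
Iteration 1: edges from {n4} -> (n34, dist=1), (n9, dist=1).
Iteration 2: no outgoing edges from {n34,n9}; recursion stops.
SUM(dist) = 0 + 1 + 1 = 2.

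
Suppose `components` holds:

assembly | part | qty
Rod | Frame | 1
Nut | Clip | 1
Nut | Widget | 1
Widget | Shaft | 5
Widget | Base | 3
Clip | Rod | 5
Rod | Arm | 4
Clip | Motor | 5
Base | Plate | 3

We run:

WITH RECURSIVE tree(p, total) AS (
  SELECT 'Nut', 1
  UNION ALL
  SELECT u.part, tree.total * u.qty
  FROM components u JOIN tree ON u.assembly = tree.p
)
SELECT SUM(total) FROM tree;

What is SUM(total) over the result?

55

Base: (Nut, total=1).
Iteration 1: components of {Nut} -> Clip = 1*1 = 1, Widget = 1*1 = 1.
Iteration 2: components of {Clip,Widget} -> Base = 1*3 = 3, Motor = 1*5 = 5, Rod = 1*5 = 5, Shaft = 1*5 = 5.
Iteration 3: components of {Base,Motor,Rod,Shaft} -> Arm = 5*4 = 20, Frame = 5*1 = 5, Plate = 3*3 = 9.
Iteration 4: no further components; recursion stops.
SUM(total) = 1 + 1 + 1 + 5 + 5 + 3 + 5 + 5 + 20 + 9 = 55.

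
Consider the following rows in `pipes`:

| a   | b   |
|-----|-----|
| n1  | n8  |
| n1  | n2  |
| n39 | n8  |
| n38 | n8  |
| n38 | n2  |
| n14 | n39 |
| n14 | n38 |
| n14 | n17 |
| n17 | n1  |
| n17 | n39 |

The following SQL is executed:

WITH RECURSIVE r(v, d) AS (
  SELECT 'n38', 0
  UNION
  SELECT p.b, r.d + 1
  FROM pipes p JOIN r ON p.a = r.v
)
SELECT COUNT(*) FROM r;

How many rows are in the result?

3

Base: (n38, d=0).
Iteration 1: edges from {n38} -> (n2, d=1), (n8, d=1).
Iteration 2: no outgoing edges from {n2,n8}; recursion stops.
Total rows emitted: 3.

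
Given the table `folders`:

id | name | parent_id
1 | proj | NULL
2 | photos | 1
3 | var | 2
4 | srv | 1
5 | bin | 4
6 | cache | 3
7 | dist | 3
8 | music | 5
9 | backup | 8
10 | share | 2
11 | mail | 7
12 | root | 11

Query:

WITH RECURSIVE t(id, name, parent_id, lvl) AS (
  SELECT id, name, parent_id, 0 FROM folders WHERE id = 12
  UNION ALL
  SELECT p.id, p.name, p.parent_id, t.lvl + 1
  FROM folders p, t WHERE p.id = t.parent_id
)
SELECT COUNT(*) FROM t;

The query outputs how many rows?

Base: id=12 (root), parent_id=11, lvl 0.
Iteration 1: join on id=11 -> mail (id 11, parent_id=7, lvl 1).
Iteration 2: join on id=7 -> dist (id 7, parent_id=3, lvl 2).
Iteration 3: join on id=3 -> var (id 3, parent_id=2, lvl 3).
Iteration 4: join on id=2 -> photos (id 2, parent_id=1, lvl 4).
Iteration 5: join on id=1 -> proj (id 1, parent_id=NULL, lvl 5).
Iteration 6: parent_id is NULL; no match; recursion stops.
Total rows emitted: 6.

6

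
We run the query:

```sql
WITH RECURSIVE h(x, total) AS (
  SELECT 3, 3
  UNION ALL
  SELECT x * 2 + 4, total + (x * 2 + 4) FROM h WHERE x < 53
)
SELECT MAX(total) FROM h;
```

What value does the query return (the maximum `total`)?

Base: x=3, total=3.
Iteration 1: 3 < 53 holds -> x = 3 * 2 + 4 = 10, total = 3 + 10 = 13.
Iteration 2: 10 < 53 holds -> x = 10 * 2 + 4 = 24, total = 13 + 24 = 37.
Iteration 3: 24 < 53 holds -> x = 24 * 2 + 4 = 52, total = 37 + 52 = 89.
Iteration 4: 52 < 53 holds -> x = 52 * 2 + 4 = 108, total = 89 + 108 = 197.
Iteration 5: 108 < 53 fails; recursion stops.
total values: 3, 13, 37, 89, 197; the maximum is 197.

197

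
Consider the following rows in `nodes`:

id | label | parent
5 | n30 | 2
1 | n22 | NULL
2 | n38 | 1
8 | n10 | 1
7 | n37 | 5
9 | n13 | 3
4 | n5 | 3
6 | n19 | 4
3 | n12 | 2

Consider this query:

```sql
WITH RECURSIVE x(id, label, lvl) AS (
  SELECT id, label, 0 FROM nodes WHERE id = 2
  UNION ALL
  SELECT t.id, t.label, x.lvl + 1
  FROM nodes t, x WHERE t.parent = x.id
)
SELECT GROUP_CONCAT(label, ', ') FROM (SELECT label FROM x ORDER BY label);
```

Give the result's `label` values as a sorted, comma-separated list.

n12, n13, n19, n30, n37, n38, n5

Base: id=2 (n38) at lvl 0.
Iteration 1: rows with parent in {2} -> n12 (id 3, lvl 1), n30 (id 5, lvl 1).
Iteration 2: rows with parent in {3,5} -> n5 (id 4, lvl 2), n37 (id 7, lvl 2), n13 (id 9, lvl 2).
Iteration 3: rows with parent in {4,7,9} -> n19 (id 6, lvl 3).
Iteration 4: no rows with parent in {6}; recursion stops.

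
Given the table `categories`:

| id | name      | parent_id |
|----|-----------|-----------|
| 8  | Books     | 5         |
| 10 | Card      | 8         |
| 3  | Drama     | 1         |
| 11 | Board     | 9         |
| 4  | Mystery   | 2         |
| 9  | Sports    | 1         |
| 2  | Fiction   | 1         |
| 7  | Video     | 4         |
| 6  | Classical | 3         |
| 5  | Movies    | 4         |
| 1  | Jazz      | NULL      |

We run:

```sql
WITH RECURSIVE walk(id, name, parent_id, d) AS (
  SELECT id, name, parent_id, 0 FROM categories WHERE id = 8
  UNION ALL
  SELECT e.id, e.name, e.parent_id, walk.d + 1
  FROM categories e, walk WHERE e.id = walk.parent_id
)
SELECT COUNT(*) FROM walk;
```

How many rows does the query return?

5

Base: id=8 (Books), parent_id=5, d 0.
Iteration 1: join on id=5 -> Movies (id 5, parent_id=4, d 1).
Iteration 2: join on id=4 -> Mystery (id 4, parent_id=2, d 2).
Iteration 3: join on id=2 -> Fiction (id 2, parent_id=1, d 3).
Iteration 4: join on id=1 -> Jazz (id 1, parent_id=NULL, d 4).
Iteration 5: parent_id is NULL; no match; recursion stops.
Total rows emitted: 5.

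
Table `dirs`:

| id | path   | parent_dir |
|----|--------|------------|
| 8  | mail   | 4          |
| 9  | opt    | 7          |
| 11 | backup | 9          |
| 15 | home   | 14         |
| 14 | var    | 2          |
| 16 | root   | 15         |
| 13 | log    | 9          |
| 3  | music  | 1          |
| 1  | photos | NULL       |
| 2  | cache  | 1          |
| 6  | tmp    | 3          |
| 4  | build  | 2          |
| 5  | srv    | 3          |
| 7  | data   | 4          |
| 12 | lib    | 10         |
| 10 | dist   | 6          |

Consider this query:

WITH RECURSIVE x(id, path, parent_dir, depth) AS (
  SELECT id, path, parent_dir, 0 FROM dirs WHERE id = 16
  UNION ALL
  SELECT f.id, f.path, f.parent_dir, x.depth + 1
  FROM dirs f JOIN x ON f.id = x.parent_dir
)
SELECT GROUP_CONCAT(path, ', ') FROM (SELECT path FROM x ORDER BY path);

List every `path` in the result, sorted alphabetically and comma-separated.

Base: id=16 (root), parent_dir=15, depth 0.
Iteration 1: join on id=15 -> home (id 15, parent_dir=14, depth 1).
Iteration 2: join on id=14 -> var (id 14, parent_dir=2, depth 2).
Iteration 3: join on id=2 -> cache (id 2, parent_dir=1, depth 3).
Iteration 4: join on id=1 -> photos (id 1, parent_dir=NULL, depth 4).
Iteration 5: parent_dir is NULL; no match; recursion stops.

cache, home, photos, root, var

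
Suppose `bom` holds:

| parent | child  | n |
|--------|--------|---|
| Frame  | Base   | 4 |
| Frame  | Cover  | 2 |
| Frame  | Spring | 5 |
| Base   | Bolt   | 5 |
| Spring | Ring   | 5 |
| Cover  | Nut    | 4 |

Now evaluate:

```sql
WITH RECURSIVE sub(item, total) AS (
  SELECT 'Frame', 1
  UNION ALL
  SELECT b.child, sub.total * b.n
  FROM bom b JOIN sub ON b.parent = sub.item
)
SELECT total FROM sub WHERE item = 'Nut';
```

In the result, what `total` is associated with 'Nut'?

Base: (Frame, total=1).
Iteration 1: components of {Frame} -> Base = 1*4 = 4, Cover = 1*2 = 2, Spring = 1*5 = 5.
Iteration 2: components of {Base,Cover,Spring} -> Bolt = 4*5 = 20, Nut = 2*4 = 8, Ring = 5*5 = 25.
Iteration 3: no further components; recursion stops.

8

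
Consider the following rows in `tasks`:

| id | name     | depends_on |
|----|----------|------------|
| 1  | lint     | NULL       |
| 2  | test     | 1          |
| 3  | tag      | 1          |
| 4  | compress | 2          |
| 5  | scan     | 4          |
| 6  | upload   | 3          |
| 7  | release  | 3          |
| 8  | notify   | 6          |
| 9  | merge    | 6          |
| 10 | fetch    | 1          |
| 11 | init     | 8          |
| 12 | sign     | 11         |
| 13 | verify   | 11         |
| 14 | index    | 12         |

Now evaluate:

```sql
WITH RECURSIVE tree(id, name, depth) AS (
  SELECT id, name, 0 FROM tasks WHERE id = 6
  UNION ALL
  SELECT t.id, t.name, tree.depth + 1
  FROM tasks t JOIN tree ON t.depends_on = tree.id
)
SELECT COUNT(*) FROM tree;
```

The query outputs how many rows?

7

Base: id=6 (upload) at depth 0.
Iteration 1: rows with depends_on in {6} -> notify (id 8, depth 1), merge (id 9, depth 1).
Iteration 2: rows with depends_on in {8,9} -> init (id 11, depth 2).
Iteration 3: rows with depends_on in {11} -> sign (id 12, depth 3), verify (id 13, depth 3).
Iteration 4: rows with depends_on in {12,13} -> index (id 14, depth 4).
Iteration 5: no rows with depends_on in {14}; recursion stops.
Total rows emitted: 7.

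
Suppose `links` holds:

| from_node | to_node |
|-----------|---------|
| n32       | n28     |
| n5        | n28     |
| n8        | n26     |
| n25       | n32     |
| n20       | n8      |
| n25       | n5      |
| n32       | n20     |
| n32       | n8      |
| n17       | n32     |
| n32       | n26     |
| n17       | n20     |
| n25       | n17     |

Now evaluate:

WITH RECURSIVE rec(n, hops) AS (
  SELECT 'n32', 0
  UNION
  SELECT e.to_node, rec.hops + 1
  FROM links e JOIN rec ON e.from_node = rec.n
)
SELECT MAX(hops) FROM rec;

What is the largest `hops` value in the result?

Base: (n32, hops=0).
Iteration 1: edges from {n32} -> (n20, hops=1), (n26, hops=1), (n28, hops=1), (n8, hops=1).
Iteration 2: edges from {n20,n26,n28,n8} -> (n26, hops=2), (n8, hops=2).
Iteration 3: edges from {n26,n8} -> (n26, hops=3).
Iteration 4: no outgoing edges from {n26}; recursion stops.
hops values: 0, 1, 1, 1, 1, 2, 2, 3; the maximum is 3.

3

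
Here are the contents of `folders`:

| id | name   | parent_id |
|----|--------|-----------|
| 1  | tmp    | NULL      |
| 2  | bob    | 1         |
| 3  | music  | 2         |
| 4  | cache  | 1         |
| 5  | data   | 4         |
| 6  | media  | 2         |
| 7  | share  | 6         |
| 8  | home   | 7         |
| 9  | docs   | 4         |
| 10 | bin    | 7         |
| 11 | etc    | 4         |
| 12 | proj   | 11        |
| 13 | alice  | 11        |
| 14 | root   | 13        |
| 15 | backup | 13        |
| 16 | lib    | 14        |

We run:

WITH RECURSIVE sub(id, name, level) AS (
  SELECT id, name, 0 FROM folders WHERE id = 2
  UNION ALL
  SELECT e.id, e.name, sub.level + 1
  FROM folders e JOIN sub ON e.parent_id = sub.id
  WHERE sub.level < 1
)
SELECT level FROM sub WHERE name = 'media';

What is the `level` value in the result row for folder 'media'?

Base: id=2 (bob) at level 0.
Iteration 1: rows with parent_id in {2} -> music (id 3, level 1), media (id 6, level 1).
Iteration 2: level < 1 fails for all current rows; recursion stops.

1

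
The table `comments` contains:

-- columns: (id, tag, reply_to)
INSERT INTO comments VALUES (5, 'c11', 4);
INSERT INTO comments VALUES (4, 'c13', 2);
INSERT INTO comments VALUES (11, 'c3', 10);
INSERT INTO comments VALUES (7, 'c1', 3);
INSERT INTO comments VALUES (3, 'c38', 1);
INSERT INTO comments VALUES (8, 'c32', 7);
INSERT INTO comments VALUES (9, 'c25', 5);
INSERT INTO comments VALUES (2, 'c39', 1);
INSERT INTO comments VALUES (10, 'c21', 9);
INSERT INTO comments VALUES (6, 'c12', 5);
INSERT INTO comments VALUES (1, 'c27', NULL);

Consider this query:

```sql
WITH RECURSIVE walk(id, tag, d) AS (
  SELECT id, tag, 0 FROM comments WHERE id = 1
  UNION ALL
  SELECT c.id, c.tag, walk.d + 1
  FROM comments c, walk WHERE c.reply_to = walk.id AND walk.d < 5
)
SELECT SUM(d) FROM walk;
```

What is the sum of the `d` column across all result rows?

25

Base: id=1 (c27) at d 0.
Iteration 1: rows with reply_to in {1} -> c39 (id 2, d 1), c38 (id 3, d 1).
Iteration 2: rows with reply_to in {2,3} -> c13 (id 4, d 2), c1 (id 7, d 2).
Iteration 3: rows with reply_to in {4,7} -> c11 (id 5, d 3), c32 (id 8, d 3).
Iteration 4: rows with reply_to in {5,8} -> c12 (id 6, d 4), c25 (id 9, d 4).
Iteration 5: rows with reply_to in {6,9} -> c21 (id 10, d 5).
Iteration 6: d < 5 fails for all current rows; recursion stops.
SUM(d) = 0 + 1 + 1 + 2 + 2 + 3 + 3 + 4 + 4 + 5 = 25.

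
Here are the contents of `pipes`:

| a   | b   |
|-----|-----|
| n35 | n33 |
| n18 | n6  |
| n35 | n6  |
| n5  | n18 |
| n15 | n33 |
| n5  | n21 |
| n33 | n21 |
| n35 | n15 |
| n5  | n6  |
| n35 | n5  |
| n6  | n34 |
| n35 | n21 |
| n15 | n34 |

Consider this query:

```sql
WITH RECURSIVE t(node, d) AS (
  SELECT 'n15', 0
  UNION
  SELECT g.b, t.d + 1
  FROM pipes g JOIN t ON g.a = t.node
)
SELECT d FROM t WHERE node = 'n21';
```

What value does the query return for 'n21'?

2

Base: (n15, d=0).
Iteration 1: edges from {n15} -> (n33, d=1), (n34, d=1).
Iteration 2: edges from {n33,n34} -> (n21, d=2).
Iteration 3: no outgoing edges from {n21}; recursion stops.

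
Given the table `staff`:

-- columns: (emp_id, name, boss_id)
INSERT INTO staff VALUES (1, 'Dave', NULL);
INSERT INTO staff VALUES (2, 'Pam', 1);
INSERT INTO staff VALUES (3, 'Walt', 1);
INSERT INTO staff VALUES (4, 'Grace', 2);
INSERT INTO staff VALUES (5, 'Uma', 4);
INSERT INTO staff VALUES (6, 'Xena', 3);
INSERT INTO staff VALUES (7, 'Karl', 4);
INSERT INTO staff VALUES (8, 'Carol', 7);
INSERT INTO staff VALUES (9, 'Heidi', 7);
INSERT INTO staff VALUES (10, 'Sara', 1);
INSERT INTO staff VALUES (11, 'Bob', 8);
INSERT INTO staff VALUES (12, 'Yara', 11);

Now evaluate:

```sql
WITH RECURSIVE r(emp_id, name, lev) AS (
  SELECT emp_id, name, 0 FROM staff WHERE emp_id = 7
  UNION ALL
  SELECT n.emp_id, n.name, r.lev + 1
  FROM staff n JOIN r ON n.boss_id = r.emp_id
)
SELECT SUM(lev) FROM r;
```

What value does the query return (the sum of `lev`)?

7

Base: emp_id=7 (Karl) at lev 0.
Iteration 1: rows with boss_id in {7} -> Carol (id 8, lev 1), Heidi (id 9, lev 1).
Iteration 2: rows with boss_id in {8,9} -> Bob (id 11, lev 2).
Iteration 3: rows with boss_id in {11} -> Yara (id 12, lev 3).
Iteration 4: no rows with boss_id in {12}; recursion stops.
SUM(lev) = 0 + 1 + 1 + 2 + 3 = 7.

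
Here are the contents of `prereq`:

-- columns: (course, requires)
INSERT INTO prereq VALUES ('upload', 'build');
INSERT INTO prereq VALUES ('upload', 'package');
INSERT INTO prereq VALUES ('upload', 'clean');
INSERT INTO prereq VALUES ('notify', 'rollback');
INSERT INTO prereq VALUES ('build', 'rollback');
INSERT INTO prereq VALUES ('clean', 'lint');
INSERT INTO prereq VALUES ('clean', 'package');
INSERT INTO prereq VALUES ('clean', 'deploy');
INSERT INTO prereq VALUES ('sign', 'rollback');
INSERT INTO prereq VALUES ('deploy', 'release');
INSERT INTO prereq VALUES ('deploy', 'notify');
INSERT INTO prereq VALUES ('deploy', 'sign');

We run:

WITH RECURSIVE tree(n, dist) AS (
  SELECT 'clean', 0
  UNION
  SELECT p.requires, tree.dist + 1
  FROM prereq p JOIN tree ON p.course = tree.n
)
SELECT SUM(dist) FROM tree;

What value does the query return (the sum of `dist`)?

12

Base: (clean, dist=0).
Iteration 1: edges from {clean} -> (deploy, dist=1), (lint, dist=1), (package, dist=1).
Iteration 2: edges from {deploy,lint,package} -> (notify, dist=2), (release, dist=2), (sign, dist=2).
Iteration 3: edges from {notify,release,sign} -> (rollback, dist=3). [UNION drops 1 duplicate row(s)]
Iteration 4: no outgoing edges from {rollback}; recursion stops.
SUM(dist) = 0 + 1 + 1 + 1 + 2 + 2 + 2 + 3 = 12.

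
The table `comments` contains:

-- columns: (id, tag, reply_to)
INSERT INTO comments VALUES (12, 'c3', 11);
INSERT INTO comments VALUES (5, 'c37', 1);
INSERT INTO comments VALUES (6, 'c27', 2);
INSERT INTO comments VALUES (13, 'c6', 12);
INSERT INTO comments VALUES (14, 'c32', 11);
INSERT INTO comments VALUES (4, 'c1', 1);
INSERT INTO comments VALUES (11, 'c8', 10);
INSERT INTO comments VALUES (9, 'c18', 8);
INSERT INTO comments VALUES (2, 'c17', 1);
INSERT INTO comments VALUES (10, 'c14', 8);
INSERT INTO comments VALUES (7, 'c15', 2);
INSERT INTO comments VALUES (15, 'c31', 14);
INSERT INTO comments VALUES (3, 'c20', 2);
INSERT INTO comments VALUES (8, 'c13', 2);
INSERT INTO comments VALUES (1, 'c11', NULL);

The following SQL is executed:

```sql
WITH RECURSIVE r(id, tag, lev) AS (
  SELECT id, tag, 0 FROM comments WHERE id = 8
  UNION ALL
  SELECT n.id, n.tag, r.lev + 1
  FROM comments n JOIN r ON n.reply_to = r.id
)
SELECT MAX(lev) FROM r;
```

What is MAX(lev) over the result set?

4

Base: id=8 (c13) at lev 0.
Iteration 1: rows with reply_to in {8} -> c18 (id 9, lev 1), c14 (id 10, lev 1).
Iteration 2: rows with reply_to in {9,10} -> c8 (id 11, lev 2).
Iteration 3: rows with reply_to in {11} -> c3 (id 12, lev 3), c32 (id 14, lev 3).
Iteration 4: rows with reply_to in {12,14} -> c6 (id 13, lev 4), c31 (id 15, lev 4).
Iteration 5: no rows with reply_to in {13,15}; recursion stops.
lev values: 0, 1, 1, 2, 3, 3, 4, 4; the maximum is 4.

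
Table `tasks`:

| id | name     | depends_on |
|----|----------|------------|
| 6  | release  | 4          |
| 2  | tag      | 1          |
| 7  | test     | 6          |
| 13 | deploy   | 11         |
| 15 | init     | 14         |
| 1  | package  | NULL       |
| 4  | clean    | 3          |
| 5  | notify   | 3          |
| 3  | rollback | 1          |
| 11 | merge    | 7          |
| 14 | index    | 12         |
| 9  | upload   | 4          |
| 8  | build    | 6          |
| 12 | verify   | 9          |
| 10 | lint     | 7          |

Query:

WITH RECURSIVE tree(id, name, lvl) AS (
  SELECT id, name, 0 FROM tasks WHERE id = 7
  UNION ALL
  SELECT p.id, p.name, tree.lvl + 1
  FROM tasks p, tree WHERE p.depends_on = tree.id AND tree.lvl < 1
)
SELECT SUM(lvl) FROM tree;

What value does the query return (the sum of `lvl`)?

Base: id=7 (test) at lvl 0.
Iteration 1: rows with depends_on in {7} -> lint (id 10, lvl 1), merge (id 11, lvl 1).
Iteration 2: lvl < 1 fails for all current rows; recursion stops.
SUM(lvl) = 0 + 1 + 1 = 2.

2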